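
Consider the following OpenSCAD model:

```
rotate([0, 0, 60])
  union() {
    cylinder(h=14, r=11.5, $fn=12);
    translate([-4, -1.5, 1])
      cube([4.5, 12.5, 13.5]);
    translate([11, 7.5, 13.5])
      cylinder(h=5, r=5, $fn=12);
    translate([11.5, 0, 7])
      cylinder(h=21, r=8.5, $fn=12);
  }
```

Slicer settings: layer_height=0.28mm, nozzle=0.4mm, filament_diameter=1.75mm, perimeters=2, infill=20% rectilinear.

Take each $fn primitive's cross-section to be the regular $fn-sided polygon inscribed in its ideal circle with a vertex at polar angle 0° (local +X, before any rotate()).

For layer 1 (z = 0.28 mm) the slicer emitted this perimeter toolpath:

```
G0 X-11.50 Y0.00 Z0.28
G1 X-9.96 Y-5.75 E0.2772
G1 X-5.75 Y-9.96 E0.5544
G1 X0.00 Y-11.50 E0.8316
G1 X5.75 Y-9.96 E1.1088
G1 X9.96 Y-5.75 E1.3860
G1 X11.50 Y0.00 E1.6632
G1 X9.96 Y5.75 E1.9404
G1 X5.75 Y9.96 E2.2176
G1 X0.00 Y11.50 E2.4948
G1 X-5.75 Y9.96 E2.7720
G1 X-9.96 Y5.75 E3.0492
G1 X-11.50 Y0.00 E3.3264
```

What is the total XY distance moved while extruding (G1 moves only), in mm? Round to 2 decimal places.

Sum the Euclidean lengths of each G1 segment: total = 71.44 mm.

71.44 mm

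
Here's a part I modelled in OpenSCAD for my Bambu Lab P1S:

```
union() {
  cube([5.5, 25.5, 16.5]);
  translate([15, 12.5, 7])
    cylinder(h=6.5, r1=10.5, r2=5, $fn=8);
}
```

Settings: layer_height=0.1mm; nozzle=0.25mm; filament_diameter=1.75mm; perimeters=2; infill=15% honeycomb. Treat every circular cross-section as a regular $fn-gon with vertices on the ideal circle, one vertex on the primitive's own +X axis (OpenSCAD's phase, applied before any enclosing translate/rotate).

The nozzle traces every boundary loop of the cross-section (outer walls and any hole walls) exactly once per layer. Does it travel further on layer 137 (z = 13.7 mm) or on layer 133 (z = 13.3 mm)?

layer 133 (z = 13.3 mm)

Layer 137 (z = 13.7): the 5.5×25.5 cube contributes its full rectangle (perimeter 62.00 mm); the cone at (15, 12.5) does not reach this height (z outside [7, 13.5]); Taking the union: only the 5.5×25.5 cube is present, so the union is just that shape — boundary = 62.00 mm. So its perimeter = 62.00 mm. Layer 133 (z = 13.3): the cube (footprint 5.5×25.5) is included at this height (perimeter 62.00 mm); the cone at (15, 12.5): at t=0.969 of its height the radius interpolates to r₁+(r₂−r₁)t = 5.169, giving a regular 8-gon of that circumradius (perimeter = 2·8·5.169·sin(180°/8) = 31.65 mm); Taking the union: the 2 present regions are separate (no shared area or edge), so areas and boundary lengths simply add and each stays a separate island — boundary = 93.65 mm. So its perimeter = 93.65 mm. Layer 133 is larger (93.65 vs 62.00 mm).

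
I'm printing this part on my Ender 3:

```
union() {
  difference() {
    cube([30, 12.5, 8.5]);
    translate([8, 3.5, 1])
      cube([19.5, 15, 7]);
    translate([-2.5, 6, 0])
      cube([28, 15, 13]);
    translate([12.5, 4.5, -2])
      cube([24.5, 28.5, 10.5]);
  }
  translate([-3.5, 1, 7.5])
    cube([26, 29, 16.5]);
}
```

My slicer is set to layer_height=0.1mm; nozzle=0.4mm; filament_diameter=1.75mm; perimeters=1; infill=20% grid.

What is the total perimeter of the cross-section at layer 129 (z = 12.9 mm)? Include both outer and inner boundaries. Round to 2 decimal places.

At z = 12.9 mm: the cube does not reach this height (z outside [0, 8.5]); the cube at (8, 3.5) does not reach this height (z outside [1, 8]); the 28×15 cube at (-2.5, 6) contributes its full rectangle (perimeter 86.00 mm); the cube at (12.5, 4.5) is absent (z outside [-2, 8.5]); Taking the first minus the rest: the first operand is absent here, so nothing remains; the cube at (-3.5, 1) (footprint 26×29) is included at this height (perimeter 110.00 mm); Combining (union): only the 26×29 cube at (-3.5, 1) is present, so the union is just that shape — boundary = 110.00 mm. Overall, the cross-section is a single solid region. Total boundary length (outer) = 110.00 mm.

110.00 mm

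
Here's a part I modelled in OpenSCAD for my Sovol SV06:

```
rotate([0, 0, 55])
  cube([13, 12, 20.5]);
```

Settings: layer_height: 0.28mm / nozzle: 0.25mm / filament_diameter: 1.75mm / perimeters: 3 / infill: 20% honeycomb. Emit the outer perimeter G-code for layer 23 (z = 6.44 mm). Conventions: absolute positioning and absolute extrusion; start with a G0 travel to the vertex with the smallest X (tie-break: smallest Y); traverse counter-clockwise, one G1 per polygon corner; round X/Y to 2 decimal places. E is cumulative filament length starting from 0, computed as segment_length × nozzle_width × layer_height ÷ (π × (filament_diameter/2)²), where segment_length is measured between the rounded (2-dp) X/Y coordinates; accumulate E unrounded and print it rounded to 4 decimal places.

At z = 6.44 mm: the 13×12 cube contributes its full rectangle; (whole slice rotated 55° about Z — lengths, areas and connectivity unchanged). The outline is a single polygon with 4 vertices. Extrusion per mm of travel: 0.25 × 0.28 / (π × 0.875²) = 0.029103. Accumulating E over each segment gives final E = 1.4552.

G0 X-9.83 Y6.88 Z6.44
G1 X0.00 Y0.00 E0.3492
G1 X7.46 Y10.65 E0.7276
G1 X-2.37 Y17.53 E1.0768
G1 X-9.83 Y6.88 E1.4552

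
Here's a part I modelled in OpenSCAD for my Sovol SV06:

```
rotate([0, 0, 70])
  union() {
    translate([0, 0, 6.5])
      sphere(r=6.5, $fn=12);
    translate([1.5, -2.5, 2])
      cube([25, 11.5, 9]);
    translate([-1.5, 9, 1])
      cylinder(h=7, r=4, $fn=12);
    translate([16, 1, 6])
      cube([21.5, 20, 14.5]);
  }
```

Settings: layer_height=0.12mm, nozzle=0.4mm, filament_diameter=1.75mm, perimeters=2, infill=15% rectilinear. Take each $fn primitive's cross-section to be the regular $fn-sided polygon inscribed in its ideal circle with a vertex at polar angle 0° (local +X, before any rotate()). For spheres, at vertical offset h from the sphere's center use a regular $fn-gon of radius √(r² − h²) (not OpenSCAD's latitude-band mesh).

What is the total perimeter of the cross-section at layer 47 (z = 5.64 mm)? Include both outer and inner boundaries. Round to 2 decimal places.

98.39 mm

At z = 5.64 mm: the r=6.5 sphere contributes a regular 12-gon of circumradius √(6.5²−0.86²) = 6.443 (perimeter = 2·12·6.443·sin(180°/12) = 40.02 mm); the 25×11.5 cube at (1.5, -2.5) contributes its full rectangle (perimeter 73.00 mm); the cylinder at (-1.5, 9): section is a regular 12-gon, circumradius r=4 (perimeter = 2·12·4.000·sin(180°/12) = 24.85 mm); the cube at (16, 1) does not reach this height (z outside [6, 20.5]); Merging all regions: the regions partially overlap (shared area 38.12 mm²), so the edge portions inside another operand are dropped and the merged outline is re-measured after clipping — boundary (outer + 1 inner loop) = 98.39 mm; (rotated 70° about Z; rotation is an isometry so areas/perimeters/island counts are preserved). Overall, the cross-section is one region with 1 hole. Total boundary length (outer + inner) = 98.39 mm.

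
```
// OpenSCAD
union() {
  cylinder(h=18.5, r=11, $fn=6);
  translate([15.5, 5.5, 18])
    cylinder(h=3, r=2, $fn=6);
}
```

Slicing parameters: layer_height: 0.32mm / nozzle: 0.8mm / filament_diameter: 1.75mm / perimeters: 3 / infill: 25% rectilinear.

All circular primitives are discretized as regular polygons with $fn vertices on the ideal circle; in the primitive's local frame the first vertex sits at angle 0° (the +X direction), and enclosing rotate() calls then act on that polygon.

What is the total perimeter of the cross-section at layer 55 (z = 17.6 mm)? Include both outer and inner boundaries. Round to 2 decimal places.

66.00 mm

At z = 17.6 mm: the r=11 cylinder gives a regular 6-gon of circumradius 11 (constant along its height) (perimeter = 2·6·11.000·sin(180°/6) = 66.00 mm); the cylinder at (15.5, 5.5) does not reach this height (z outside [18, 21]); Taking the union: only the r=11 cylinder is present, so the union is just that shape — boundary = 66.00 mm. Overall, the cross-section is a single solid region. Total boundary length (outer) = 66.00 mm.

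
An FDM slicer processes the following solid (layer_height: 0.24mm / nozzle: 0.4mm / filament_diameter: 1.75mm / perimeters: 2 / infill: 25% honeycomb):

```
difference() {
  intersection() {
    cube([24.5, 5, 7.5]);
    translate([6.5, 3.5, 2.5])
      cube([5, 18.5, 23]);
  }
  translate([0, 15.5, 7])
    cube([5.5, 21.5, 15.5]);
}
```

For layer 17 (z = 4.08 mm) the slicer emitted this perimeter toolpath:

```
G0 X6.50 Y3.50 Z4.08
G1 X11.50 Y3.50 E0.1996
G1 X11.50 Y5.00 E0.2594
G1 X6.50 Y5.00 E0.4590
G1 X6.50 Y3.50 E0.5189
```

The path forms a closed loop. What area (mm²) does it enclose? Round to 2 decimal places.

Apply the shoelace formula to the sequence of (X, Y) vertices; enclosed area = 7.50 mm².

7.50 mm²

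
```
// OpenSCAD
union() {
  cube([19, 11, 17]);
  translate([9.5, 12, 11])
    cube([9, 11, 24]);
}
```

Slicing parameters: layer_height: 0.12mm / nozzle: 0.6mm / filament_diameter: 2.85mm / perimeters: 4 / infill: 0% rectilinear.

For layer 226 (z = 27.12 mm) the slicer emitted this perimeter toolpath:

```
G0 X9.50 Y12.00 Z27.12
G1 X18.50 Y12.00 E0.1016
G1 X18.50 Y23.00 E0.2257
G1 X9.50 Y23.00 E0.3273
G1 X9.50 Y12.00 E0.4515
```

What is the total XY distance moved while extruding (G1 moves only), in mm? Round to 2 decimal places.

40.00 mm

Sum the Euclidean lengths of each G1 segment: total = 40.00 mm.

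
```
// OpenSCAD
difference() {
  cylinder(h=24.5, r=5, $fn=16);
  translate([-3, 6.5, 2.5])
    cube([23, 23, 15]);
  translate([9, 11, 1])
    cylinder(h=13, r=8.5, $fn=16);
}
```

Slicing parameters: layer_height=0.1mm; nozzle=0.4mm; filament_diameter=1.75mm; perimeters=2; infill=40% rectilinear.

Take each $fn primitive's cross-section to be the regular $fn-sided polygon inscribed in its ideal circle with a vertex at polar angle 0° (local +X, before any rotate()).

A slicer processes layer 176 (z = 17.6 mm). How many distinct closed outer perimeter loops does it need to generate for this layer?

1

At z = 17.6 mm: the r=5 cylinder gives a regular 16-gon of circumradius 5 (constant along its height); the cube at (-3, 6.5) is absent (z outside [2.5, 17.5]); the cylinder at (9, 11) does not reach this height (z outside [1, 14]); After the difference (first − rest): none of the subtracted shapes is present at this height, so the r=5 cylinder is unchanged — 1 connected region. The result has 1 disconnected region.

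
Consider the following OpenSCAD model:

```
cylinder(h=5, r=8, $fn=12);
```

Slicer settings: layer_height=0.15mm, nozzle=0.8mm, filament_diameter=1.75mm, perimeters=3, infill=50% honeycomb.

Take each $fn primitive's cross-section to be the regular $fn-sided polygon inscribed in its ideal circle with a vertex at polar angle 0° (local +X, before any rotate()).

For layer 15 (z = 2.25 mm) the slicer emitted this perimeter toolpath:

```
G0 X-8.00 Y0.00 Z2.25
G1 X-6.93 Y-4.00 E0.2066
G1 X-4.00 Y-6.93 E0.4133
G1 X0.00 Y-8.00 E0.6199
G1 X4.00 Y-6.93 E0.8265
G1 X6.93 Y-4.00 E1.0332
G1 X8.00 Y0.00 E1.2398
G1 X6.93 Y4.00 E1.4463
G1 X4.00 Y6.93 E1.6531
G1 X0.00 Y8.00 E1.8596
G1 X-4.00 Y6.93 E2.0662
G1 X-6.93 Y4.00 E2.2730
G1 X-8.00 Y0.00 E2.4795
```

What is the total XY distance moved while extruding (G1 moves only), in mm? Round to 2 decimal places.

49.70 mm

Sum the Euclidean lengths of each G1 segment: total = 49.70 mm.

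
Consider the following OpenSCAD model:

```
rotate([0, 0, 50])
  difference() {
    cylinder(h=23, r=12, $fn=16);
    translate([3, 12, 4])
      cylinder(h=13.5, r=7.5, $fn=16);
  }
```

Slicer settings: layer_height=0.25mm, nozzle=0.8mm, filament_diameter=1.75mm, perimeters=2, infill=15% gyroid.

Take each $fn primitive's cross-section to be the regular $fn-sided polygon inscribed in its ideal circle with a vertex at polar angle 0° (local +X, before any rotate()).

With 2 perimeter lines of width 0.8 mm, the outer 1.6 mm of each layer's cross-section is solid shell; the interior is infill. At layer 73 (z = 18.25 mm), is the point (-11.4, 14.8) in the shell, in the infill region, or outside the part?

At z = 18.25 mm: the r=12 cylinder contributes a regular 16-gon of circumradius 12; the cylinder at (3, 12) is not intersected at this z (z outside [4, 17.5]); Taking the first minus the rest: none of the subtracted shapes is present at this height, so the r=12 cylinder is unchanged — 1 connected region; (rotated 50° about Z; rotation is an isometry so areas/perimeters/island counts are preserved). Overall, the cross-section is a single solid region. Undo the 50° rotation: the query point maps to (4.010, 18.246) in the un-rotated model frame. The nearest boundary edge runs (4.59, 11.09)→(0.00, 12.00); distance from the point to it = 6.91 mm. The point is not inside any of the regions above, so it lies outside the cross-section (6.91 mm from the nearest boundary).

outside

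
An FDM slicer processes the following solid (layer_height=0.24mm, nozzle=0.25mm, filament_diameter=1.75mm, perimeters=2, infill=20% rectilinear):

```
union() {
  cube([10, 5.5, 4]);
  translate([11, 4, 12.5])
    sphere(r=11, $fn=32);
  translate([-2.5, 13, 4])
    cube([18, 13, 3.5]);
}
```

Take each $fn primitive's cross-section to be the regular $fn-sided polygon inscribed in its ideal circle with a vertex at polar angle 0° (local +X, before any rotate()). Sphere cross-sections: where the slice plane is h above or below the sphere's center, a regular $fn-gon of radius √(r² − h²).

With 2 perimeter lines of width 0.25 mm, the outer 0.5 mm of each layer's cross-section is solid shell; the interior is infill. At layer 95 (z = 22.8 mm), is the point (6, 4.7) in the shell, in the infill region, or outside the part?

At z = 22.8 mm: the cube does not reach this height (z outside [0, 4]); the r=11 sphere at (11, 4) contributes a regular 32-gon of circumradius √(11²−10.3²) = 3.861; the cube at (-2.5, 13) is absent (z outside [4, 7.5]); Taking the union: only the r=11 sphere at (11, 4) is present, so the union is just that shape — 1 connected region. Overall, the cross-section is a single solid region. The nearest boundary edge runs (7.21, 4.75)→(7.14, 4.00); distance from the point to it = 1.20 mm. The point is not inside any of the regions above, so it lies outside the cross-section (1.20 mm from the nearest boundary).

outside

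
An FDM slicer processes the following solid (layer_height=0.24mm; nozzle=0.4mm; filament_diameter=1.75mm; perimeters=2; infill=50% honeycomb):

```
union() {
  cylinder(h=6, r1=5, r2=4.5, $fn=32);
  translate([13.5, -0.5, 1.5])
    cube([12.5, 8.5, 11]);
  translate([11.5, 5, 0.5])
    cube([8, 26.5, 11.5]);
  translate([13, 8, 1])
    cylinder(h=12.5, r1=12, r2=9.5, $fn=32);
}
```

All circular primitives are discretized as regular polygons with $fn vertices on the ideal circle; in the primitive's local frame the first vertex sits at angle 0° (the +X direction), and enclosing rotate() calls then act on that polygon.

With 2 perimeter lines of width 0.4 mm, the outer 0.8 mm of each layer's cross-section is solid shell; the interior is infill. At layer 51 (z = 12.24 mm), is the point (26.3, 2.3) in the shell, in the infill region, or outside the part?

outside

At z = 12.24 mm: the cone is not intersected at this z (z outside [0, 6]); the 12.5×8.5 cube at (13.5, -0.5) contributes its full rectangle; the cube at (11.5, 5) does not reach this height (z outside [0.5, 12]); the cone at (13, 8) (r1=12→r2=9.5) has section circumradius 9.752 here — a regular 32-gon; Combining (union): the regions partially overlap (shared area 66.08 mm²), so overlapping operands fuse into one piece — 1 connected region. Overall, the cross-section is a single solid region. The nearest boundary edge runs (26.00, 8.00)→(26.00, -0.50); distance from the point to it = 0.30 mm. The point is not inside any of the regions above, so it lies outside the cross-section (0.30 mm from the nearest boundary).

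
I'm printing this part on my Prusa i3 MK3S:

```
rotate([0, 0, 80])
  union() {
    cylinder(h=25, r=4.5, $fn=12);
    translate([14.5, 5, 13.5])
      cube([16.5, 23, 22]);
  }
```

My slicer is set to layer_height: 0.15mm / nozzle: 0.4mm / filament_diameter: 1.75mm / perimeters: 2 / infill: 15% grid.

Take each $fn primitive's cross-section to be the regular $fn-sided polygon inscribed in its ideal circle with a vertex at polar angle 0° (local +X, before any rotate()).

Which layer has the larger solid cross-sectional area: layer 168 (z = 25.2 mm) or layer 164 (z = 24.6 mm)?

Layer 168 (z = 25.2): the cylinder is not intersected at this z (z outside [0, 25]); the cube at (14.5, 5) (footprint 16.5×23) is included at this height (area 379.50 mm²); Taking the union: only the 16.5×23 cube at (14.5, 5) is present, so the union is just that shape — area = 379.50 mm²; (rotated 80° about Z; rotation is an isometry so areas/perimeters/island counts are preserved). So its area = 379.50 mm². Layer 164 (z = 24.6): the r=4.5 cylinder contributes a regular 12-gon of circumradius 4.5 (area = (12/2)·4.500²·sin(360°/12) = 60.75 mm²); the cube at (14.5, 5) is present — its section is the full 16.5×23 rectangle (area 379.50 mm²); Taking the union: the 2 present regions are separate (no shared area or edge), so areas and boundary lengths simply add and each stays a separate island — area = 440.25 mm²; (whole slice rotated 80° about Z — lengths, areas and connectivity unchanged). So its area = 440.25 mm². Layer 164 is larger (440.25 vs 379.50 mm²).

layer 164 (z = 24.6 mm)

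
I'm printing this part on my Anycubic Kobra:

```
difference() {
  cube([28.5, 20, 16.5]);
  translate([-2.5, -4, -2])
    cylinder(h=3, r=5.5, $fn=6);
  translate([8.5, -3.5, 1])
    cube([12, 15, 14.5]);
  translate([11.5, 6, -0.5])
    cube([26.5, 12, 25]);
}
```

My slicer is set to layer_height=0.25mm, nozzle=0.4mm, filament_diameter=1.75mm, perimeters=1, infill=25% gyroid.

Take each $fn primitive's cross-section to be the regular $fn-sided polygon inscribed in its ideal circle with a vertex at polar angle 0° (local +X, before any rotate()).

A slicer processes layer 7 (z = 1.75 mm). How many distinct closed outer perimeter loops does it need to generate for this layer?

2

At z = 1.75 mm: the cube (footprint 28.5×20) is included at this height; the cylinder at (-2.5, -4) is absent (z outside [-2, 1]); the 12×15 cube at (8.5, -3.5) contributes its full rectangle; the 26.5×12 cube at (11.5, 6) contributes its full rectangle; Subtracting the remaining from the first: starting from the 28.5×20 cube, the 12×15 cube at (8.5, -3.5) partially overlaps it — only the 138.00 mm² overlap (of its 180.00 mm²) is removed, clipping the outline; the 26.5×12 cube at (11.5, 6) partially overlaps it — only the 154.50 mm² overlap (of its 318.00 mm²) is removed, clipping the outline — 2 connected regions. The result has 2 disconnected regions.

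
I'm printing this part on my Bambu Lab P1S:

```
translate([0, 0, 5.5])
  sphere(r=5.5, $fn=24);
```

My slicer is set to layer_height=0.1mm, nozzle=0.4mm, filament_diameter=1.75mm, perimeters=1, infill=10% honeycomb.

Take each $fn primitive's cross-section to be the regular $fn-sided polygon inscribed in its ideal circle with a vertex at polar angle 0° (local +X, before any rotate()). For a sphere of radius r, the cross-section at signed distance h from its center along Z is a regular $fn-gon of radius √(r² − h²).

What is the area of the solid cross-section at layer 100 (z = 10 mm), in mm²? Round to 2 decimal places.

At z = 10 mm: the r=5.5 sphere slices to a regular 24-gon of circumradius 3.162 (√(r²−h²) with h=4.5 from center) (area = (24/2)·3.162²·sin(360°/24) = 31.06 mm²). Overall, the cross-section is a single solid region. Net area = 31.06 mm².

31.06 mm²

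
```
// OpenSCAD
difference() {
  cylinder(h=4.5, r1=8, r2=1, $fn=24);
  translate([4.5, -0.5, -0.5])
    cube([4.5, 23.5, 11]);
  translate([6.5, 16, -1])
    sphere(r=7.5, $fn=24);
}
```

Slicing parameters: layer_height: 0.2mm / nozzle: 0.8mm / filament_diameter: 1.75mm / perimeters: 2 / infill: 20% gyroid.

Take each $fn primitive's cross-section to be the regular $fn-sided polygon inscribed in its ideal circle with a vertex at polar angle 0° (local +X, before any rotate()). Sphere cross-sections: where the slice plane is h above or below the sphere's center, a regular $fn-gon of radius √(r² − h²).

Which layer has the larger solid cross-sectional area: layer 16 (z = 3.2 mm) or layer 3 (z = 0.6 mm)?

layer 3 (z = 0.6 mm)

Layer 16 (z = 3.2): the cone (r1=8→r2=1) has section circumradius 3.022 here — a regular 24-gon (area = (24/2)·3.022²·sin(360°/24) = 28.37 mm²); the cube at (4.5, -0.5) (footprint 4.5×23.5) is included at this height (area 105.75 mm²); the sphere at (6.5, 16): section is a regular 24-gon, circumradius = √(r²−h²) = √(7.5²−4.2²) = 6.214 (area = (24/2)·6.214²·sin(360°/24) = 119.92 mm²); After the difference (first − rest): starting from the cone (28.37 mm²), the 4.5×23.5 cube at (4.5, -0.5) misses the remaining region (no effect); the r=7.5 sphere at (6.5, 16) misses the remaining region (no effect) — area = 28.37 mm². So its area = 28.37 mm². Layer 3 (z = 0.6): the cone contributes a regular 24-gon of circumradius 7.067 (interpolated between r1=8 and r2=1 at t=0.133) (area = (24/2)·7.067²·sin(360°/24) = 155.10 mm²); the cube at (4.5, -0.5) (footprint 4.5×23.5) is included at this height (area 105.75 mm²); the r=7.5 sphere at (6.5, 16) slices to a regular 24-gon of circumradius 7.327 (√(r²−h²) with h=1.6 from center) (area = (24/2)·7.327²·sin(360°/24) = 166.75 mm²); Subtracting the remaining from the first: starting from the cone (155.10 mm²), the 4.5×23.5 cube at (4.5, -0.5) partially overlaps it — only the 10.75 mm² overlap (of its 105.75 mm²) is removed, clipping the outline; the r=7.5 sphere at (6.5, 16) misses the remaining region (no effect) — area = 144.35 mm². So its area = 144.35 mm². Layer 3 is larger (144.35 vs 28.37 mm²).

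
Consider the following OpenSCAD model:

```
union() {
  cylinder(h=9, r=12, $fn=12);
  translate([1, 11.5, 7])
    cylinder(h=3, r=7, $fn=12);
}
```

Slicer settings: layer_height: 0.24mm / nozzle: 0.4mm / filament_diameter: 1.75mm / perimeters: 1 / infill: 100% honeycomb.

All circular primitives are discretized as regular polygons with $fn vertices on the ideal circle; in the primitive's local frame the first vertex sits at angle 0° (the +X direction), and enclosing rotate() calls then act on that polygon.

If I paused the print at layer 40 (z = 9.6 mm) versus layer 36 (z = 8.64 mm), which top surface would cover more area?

layer 36 (z = 8.64 mm)

Layer 40 (z = 9.6): the cylinder is absent (z outside [0, 9]); the cylinder at (1, 11.5): section is a regular 12-gon, circumradius r=7 (area = (12/2)·7.000²·sin(360°/12) = 147.00 mm²); Taking the union: only the r=7 cylinder at (1, 11.5) is present, so the union is just that shape — area = 147.00 mm². So its area = 147.00 mm². Layer 36 (z = 8.64): the r=12 cylinder contributes a regular 12-gon of circumradius 12 (area = (12/2)·12.000²·sin(360°/12) = 432.00 mm²); the r=7 cylinder at (1, 11.5) contributes a regular 12-gon of circumradius 7 (area = (12/2)·7.000²·sin(360°/12) = 147.00 mm²); Combining (union): the regions partially overlap — summed areas 579.00 mm² minus the doubly-counted overlap 66.81 mm² gives 512.19 mm² — area = 512.19 mm². So its area = 512.19 mm². Layer 36 is larger (512.19 vs 147.00 mm²).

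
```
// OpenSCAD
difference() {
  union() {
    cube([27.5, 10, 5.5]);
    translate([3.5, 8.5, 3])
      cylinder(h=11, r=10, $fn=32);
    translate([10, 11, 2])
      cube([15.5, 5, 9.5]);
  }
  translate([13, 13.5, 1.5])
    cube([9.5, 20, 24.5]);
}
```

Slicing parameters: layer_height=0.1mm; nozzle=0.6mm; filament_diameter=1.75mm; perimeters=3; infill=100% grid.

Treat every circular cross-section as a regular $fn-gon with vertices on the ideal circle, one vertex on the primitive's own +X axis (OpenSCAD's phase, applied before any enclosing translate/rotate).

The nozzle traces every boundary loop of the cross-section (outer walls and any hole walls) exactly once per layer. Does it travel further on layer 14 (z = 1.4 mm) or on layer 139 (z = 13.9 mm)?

Layer 14 (z = 1.4): the cube (footprint 27.5×10) is included at this height (perimeter 75.00 mm); the cylinder at (3.5, 8.5) is not intersected at this z (z outside [3, 14]); the cube at (10, 11) is absent (z outside [2, 11.5]); Combining (union): only the 27.5×10 cube is present, so the union is just that shape — boundary = 75.00 mm; the cube at (13, 13.5) does not reach this height (z outside [1.5, 26]); Subtracting the remaining from the first: none of the subtracted shapes is present at this height, so the result so far is unchanged — boundary = 75.00 mm. So its perimeter = 75.00 mm. Layer 139 (z = 13.9): the cube is not intersected at this z (z outside [0, 5.5]); the cylinder at (3.5, 8.5): section is a regular 32-gon, circumradius r=10 (perimeter = 2·32·10.000·sin(180°/32) = 62.73 mm); the cube at (10, 11) is absent (z outside [2, 11.5]); Taking the union: only the r=10 cylinder at (3.5, 8.5) is present, so the union is just that shape — boundary = 62.73 mm; the cube at (13, 13.5) (footprint 9.5×20) is included at this height (perimeter 59.00 mm); After the difference (first − rest): starting from the result so far, the 9.5×20 cube at (13, 13.5) misses the remaining region (no effect) — boundary = 62.73 mm. So its perimeter = 62.73 mm. Layer 14 is larger (75.00 vs 62.73 mm).

layer 14 (z = 1.4 mm)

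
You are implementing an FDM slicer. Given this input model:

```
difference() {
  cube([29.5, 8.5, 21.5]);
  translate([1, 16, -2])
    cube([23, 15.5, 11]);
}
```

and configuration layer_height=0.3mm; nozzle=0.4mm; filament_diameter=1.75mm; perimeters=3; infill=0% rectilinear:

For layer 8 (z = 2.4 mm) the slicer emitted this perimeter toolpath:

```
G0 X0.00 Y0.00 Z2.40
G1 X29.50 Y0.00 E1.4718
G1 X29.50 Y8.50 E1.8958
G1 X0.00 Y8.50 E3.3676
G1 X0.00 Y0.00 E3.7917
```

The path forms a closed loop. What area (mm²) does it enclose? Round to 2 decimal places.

Apply the shoelace formula to the sequence of (X, Y) vertices; enclosed area = 250.75 mm².

250.75 mm²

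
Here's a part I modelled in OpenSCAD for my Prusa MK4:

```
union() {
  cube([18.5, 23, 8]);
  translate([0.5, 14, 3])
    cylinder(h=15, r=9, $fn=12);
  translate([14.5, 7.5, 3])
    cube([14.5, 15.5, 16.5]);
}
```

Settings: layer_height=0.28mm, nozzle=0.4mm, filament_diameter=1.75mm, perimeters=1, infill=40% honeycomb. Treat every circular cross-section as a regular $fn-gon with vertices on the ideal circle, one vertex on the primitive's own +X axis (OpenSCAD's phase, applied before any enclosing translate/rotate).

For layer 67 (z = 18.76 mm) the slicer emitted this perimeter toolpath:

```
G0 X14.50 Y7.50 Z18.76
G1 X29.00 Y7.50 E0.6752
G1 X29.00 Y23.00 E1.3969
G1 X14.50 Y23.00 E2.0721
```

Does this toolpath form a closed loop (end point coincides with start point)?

Start point (G0): (14.50, 7.50). End point (last G1): the path does not return to the start — open.

no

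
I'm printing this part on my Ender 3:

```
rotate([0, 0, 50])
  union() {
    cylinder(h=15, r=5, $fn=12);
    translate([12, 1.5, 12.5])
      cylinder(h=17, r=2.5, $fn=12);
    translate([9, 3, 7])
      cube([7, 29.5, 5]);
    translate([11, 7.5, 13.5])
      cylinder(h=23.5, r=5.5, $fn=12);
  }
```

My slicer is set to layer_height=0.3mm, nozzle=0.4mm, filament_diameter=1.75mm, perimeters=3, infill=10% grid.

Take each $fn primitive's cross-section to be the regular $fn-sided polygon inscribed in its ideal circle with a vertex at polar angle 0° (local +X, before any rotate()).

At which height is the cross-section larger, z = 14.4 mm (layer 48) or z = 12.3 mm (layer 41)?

layer 48 (z = 14.4 mm)

Layer 48 (z = 14.4): the r=5 cylinder contributes a regular 12-gon of circumradius 5 (area = (12/2)·5.000²·sin(360°/12) = 75.00 mm²); the cylinder at (12, 1.5): section is a regular 12-gon, circumradius r=2.5 (area = (12/2)·2.500²·sin(360°/12) = 18.75 mm²); the cube at (9, 3) is absent (z outside [7, 12]); the r=5.5 cylinder at (11, 7.5) gives a regular 12-gon of circumradius 5.5 (constant along its height) (area = (12/2)·5.500²·sin(360°/12) = 90.75 mm²); Combining (union): the regions partially overlap — summed areas 184.50 mm² minus the doubly-counted overlap 5.27 mm² gives 179.23 mm² — area = 179.23 mm²; (whole slice rotated 50° about Z — lengths, areas and connectivity unchanged). So its area = 179.23 mm². Layer 41 (z = 12.3): the r=5 cylinder gives a regular 12-gon of circumradius 5 (constant along its height) (area = (12/2)·5.000²·sin(360°/12) = 75.00 mm²); the cylinder at (12, 1.5) does not reach this height (z outside [12.5, 29.5]); the cube at (9, 3) is not intersected at this z (z outside [7, 12]); the cylinder at (11, 7.5) does not reach this height (z outside [13.5, 37]); Combining (union): only the r=5 cylinder is present, so the union is just that shape — area = 75.00 mm²; (whole slice rotated 50° about Z — lengths, areas and connectivity unchanged). So its area = 75.00 mm². Layer 48 is larger (179.23 vs 75.00 mm²).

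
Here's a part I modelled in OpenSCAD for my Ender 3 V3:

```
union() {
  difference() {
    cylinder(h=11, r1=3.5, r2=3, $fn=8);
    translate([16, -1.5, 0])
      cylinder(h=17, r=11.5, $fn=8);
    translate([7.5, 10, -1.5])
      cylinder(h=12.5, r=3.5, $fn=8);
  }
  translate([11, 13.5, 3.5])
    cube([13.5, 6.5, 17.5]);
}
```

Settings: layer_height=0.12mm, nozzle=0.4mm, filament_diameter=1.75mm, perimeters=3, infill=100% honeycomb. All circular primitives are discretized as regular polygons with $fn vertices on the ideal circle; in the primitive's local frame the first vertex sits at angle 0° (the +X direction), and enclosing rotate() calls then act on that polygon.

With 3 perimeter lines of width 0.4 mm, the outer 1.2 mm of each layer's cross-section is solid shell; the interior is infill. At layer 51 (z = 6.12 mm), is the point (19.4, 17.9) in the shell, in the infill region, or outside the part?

At z = 6.12 mm: the cone contributes a regular 8-gon of circumradius 3.222 (interpolated between r1=3.5 and r2=3 at t=0.556); the r=11.5 cylinder at (16, -1.5) gives a regular 8-gon of circumradius 11.5 (constant along its height); the r=3.5 cylinder at (7.5, 10) gives a regular 8-gon of circumradius 3.5 (constant along its height); Subtracting the remaining from the first: starting from the cone, the r=11.5 cylinder at (16, -1.5) misses the remaining region (no effect); the r=3.5 cylinder at (7.5, 10) misses the remaining region (no effect) — 1 connected region; the cube at (11, 13.5) is present — its section is the full 13.5×6.5 rectangle; Taking the union: the 2 present regions are separate (no shared area or edge), so areas and boundary lengths simply add and each stays a separate island — 2 connected regions. Overall, the cross-section has 2 separate islands. The nearest boundary edge runs (11.00, 20.00)→(24.50, 20.00); distance from the point to it = 2.10 mm. (Shell/infill is judged within the island containing the point — the largest one.) The point is inside the cross-section and 2.10 mm from the nearest boundary — more than the 1.2 mm shell width (3 × 0.4), so it's in the infill interior.

infill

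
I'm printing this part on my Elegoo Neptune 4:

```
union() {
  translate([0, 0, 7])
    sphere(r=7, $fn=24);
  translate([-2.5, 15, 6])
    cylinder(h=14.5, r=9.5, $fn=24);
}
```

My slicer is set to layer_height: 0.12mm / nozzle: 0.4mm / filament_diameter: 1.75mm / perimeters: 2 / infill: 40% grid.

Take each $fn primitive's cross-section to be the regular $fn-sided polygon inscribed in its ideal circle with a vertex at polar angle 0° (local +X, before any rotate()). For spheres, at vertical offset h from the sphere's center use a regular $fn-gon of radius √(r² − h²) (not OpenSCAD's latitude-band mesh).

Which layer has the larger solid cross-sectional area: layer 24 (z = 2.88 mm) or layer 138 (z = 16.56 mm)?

layer 138 (z = 16.56 mm)

Layer 24 (z = 2.88): the sphere: section is a regular 24-gon, circumradius = √(r²−h²) = √(7²−4.12²) = 5.659 (area = (24/2)·5.659²·sin(360°/24) = 99.47 mm²); the cylinder at (-2.5, 15) does not reach this height (z outside [6, 20.5]); Merging all regions: only the r=7 sphere is present, so the union is just that shape — area = 99.47 mm². So its area = 99.47 mm². Layer 138 (z = 16.56): the sphere is absent (|z−center|=9.560 > r=7); the r=9.5 cylinder at (-2.5, 15) contributes a regular 24-gon of circumradius 9.5 (area = (24/2)·9.500²·sin(360°/24) = 280.30 mm²); Combining (union): only the r=9.5 cylinder at (-2.5, 15) is present, so the union is just that shape — area = 280.30 mm². So its area = 280.30 mm². Layer 138 is larger (280.30 vs 99.47 mm²).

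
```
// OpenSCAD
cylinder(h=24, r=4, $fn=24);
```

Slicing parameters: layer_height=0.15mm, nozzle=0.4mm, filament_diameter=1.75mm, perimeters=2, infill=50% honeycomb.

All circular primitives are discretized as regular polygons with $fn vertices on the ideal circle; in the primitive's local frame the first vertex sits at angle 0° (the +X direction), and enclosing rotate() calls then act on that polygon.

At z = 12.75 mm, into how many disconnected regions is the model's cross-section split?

1

At z = 12.75 mm: the cylinder: section is a regular 24-gon, circumradius r=4. The result has 1 disconnected region.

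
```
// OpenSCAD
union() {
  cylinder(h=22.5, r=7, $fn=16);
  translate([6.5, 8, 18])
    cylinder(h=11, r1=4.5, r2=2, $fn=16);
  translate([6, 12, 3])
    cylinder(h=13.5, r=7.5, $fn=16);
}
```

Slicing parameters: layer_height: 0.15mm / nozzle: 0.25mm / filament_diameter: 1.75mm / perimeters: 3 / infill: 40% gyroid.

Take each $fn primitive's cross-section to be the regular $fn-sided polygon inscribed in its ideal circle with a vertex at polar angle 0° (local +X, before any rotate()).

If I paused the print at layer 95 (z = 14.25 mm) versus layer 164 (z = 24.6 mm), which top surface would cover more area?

Layer 95 (z = 14.25): the r=7 cylinder contributes a regular 16-gon of circumradius 7 (area = (16/2)·7.000²·sin(360°/16) = 150.01 mm²); the cone at (6.5, 8) does not reach this height (z outside [18, 29]); the r=7.5 cylinder at (6, 12) gives a regular 16-gon of circumradius 7.5 (constant along its height) (area = (16/2)·7.500²·sin(360°/16) = 172.21 mm²); Combining (union): the regions partially overlap — summed areas 322.22 mm² minus the doubly-counted overlap 2.99 mm² gives 319.23 mm² — area = 319.23 mm². So its area = 319.23 mm². Layer 164 (z = 24.6): the cylinder does not reach this height (z outside [0, 22.5]); the cone at (6.5, 8) (r1=4.5→r2=2) has section circumradius 3.000 here — a regular 16-gon (area = (16/2)·3.000²·sin(360°/16) = 27.55 mm²); the cylinder at (6, 12) is not intersected at this z (z outside [3, 16.5]); Taking the union: only the cone at (6.5, 8) is present, so the union is just that shape — area = 27.55 mm². So its area = 27.55 mm². Layer 95 is larger (319.23 vs 27.55 mm²).

layer 95 (z = 14.25 mm)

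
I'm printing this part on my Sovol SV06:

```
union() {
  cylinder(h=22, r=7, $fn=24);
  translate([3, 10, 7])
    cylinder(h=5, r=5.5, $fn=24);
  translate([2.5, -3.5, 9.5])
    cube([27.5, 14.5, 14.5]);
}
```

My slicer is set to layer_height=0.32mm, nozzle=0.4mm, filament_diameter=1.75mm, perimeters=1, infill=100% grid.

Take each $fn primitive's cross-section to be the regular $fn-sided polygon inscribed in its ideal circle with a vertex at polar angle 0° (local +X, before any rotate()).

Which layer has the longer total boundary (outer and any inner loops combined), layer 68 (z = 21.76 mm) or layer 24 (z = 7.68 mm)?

Layer 68 (z = 21.76): the r=7 cylinder gives a regular 24-gon of circumradius 7 (constant along its height) (perimeter = 2·24·7.000·sin(180°/24) = 43.86 mm); the cylinder at (3, 10) does not reach this height (z outside [7, 12]); the cube at (2.5, -3.5) (footprint 27.5×14.5) is included at this height (perimeter 84.00 mm); Combining (union): the regions partially overlap (shared area 35.57 mm²), so the edge portions inside another operand are dropped and the merged outline is re-measured after clipping — boundary = 102.27 mm. So its perimeter = 102.27 mm. Layer 24 (z = 7.68): the r=7 cylinder gives a regular 24-gon of circumradius 7 (constant along its height) (perimeter = 2·24·7.000·sin(180°/24) = 43.86 mm); the r=5.5 cylinder at (3, 10) gives a regular 24-gon of circumradius 5.5 (constant along its height) (perimeter = 2·24·5.500·sin(180°/24) = 34.46 mm); the cube at (2.5, -3.5) does not reach this height (z outside [9.5, 24]); Merging all regions: the regions partially overlap (shared area 9.01 mm²), so the edge portions inside another operand are dropped and the merged outline is re-measured after clipping — boundary = 64.13 mm. So its perimeter = 64.13 mm. Layer 68 is larger (102.27 vs 64.13 mm).

layer 68 (z = 21.76 mm)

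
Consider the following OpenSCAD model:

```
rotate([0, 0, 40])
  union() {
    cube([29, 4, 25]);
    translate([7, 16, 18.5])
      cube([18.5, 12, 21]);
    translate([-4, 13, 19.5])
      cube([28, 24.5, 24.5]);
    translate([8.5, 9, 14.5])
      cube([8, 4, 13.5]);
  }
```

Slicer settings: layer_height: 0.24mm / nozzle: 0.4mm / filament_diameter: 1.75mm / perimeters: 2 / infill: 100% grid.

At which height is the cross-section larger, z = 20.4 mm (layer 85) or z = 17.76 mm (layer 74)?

Layer 85 (z = 20.4): the 29×4 cube contributes its full rectangle (area 116.00 mm²); the cube at (7, 16) (footprint 18.5×12) is included at this height (area 222.00 mm²); the cube at (-4, 13) is present — its section is the full 28×24.5 rectangle (area 686.00 mm²); the cube at (8.5, 9) is present — its section is the full 8×4 rectangle (area 32.00 mm²); Merging all regions: the regions partially overlap — summed areas 1056.00 mm² minus the doubly-counted overlap 204.00 mm² gives 852.00 mm² — area = 852.00 mm²; (rotated 40° about Z; rotation is an isometry so areas/perimeters/island counts are preserved). So its area = 852.00 mm². Layer 74 (z = 17.76): the cube is present — its section is the full 29×4 rectangle (area 116.00 mm²); the cube at (7, 16) is absent (z outside [18.5, 39.5]); the cube at (-4, 13) does not reach this height (z outside [19.5, 44]); the cube at (8.5, 9) (footprint 8×4) is included at this height (area 32.00 mm²); Taking the union: the 2 present regions are separate (no shared area or edge), so areas and boundary lengths simply add and each stays a separate island — area = 148.00 mm²; (rotated 40° about Z; rotation is an isometry so areas/perimeters/island counts are preserved). So its area = 148.00 mm². Layer 85 is larger (852.00 vs 148.00 mm²).

layer 85 (z = 20.4 mm)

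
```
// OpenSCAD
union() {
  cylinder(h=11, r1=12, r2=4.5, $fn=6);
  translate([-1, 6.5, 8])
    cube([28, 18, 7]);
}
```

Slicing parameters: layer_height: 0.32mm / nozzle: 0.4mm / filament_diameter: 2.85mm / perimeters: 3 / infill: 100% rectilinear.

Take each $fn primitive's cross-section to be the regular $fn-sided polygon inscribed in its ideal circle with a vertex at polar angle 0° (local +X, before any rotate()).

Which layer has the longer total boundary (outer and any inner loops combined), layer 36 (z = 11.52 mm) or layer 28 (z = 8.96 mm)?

Layer 36 (z = 11.52): the cone is not intersected at this z (z outside [0, 11]); the 28×18 cube at (-1, 6.5) contributes its full rectangle (perimeter 92.00 mm); Taking the union: only the 28×18 cube at (-1, 6.5) is present, so the union is just that shape — boundary = 92.00 mm. So its perimeter = 92.00 mm. Layer 28 (z = 8.96): the cone: at t=0.815 of its height the radius interpolates to r₁+(r₂−r₁)t = 5.891, giving a regular 6-gon of that circumradius (perimeter = 2·6·5.891·sin(180°/6) = 35.35 mm); the cube at (-1, 6.5) is present — its section is the full 28×18 rectangle (perimeter 92.00 mm); Merging all regions: the 2 present regions are separate (no shared area or edge), so areas and boundary lengths simply add and each stays a separate island — boundary = 127.35 mm. So its perimeter = 127.35 mm. Layer 28 is larger (127.35 vs 92.00 mm).

layer 28 (z = 8.96 mm)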